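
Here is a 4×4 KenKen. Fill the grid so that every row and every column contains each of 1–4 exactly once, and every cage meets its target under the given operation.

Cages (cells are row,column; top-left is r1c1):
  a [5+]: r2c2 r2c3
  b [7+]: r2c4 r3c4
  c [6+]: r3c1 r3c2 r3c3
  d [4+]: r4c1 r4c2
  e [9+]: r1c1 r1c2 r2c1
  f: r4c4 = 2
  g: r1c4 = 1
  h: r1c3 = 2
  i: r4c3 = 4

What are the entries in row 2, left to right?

H is a freebie; hence r1c3 = 2.
G is a freebie, leaving r1c4 = 1.
Cage i is a single given cell, so r4c3 = 4.
Cage f is a single given cell, leaving r4c4 = 2.
The 3 cells of cage e must have sum 9, which forces r2c1 = 2.
Row 2 already has 2, so r2c2 = 4.
Row 2 now contains 4, leaving r2c4 = 3.
Column 4 already has 3, which forces r3c4 = 4.
Cage e needs sum 9; hence r1c1 = 4.
Column 2 already has 4, leaving r1c2 = 3.
Row 2 already has 3, leaving r2c3 = 1.
The 3 cells of cage c must have sum 6, which forces r3c2 = 2.
1 is placed in column 3, leaving r3c3 = 3.
3 is placed in column 2, which forces r4c2 = 1.
3 is placed in row 3; hence r3c1 = 1.
1 is placed in row 4, so r4c1 = 3.
The full grid is 4 3 2 1 / 2 4 1 3 / 1 2 3 4 / 3 1 4 2.

2 4 1 3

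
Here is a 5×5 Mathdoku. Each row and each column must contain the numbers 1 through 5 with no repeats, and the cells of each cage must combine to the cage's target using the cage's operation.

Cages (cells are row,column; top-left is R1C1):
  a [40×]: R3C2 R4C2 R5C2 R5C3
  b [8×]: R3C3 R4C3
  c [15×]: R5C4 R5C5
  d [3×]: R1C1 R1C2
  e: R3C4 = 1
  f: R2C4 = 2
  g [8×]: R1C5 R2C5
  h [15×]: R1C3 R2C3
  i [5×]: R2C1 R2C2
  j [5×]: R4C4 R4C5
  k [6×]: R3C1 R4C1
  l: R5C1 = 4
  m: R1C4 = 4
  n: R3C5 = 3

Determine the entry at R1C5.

2

Cage m is a single given cell, so R1C4 = 4.
Row 1 already has 4, which forces R1C5 = 2.
Cage f is given, leaving R2C4 = 2.
2 is placed in column 5, which forces R2C5 = 4.
Cage e is given; hence R3C4 = 1.
N is a freebie; hence R3C5 = 3.
1 is placed in column 4; hence R4C4 = 5.
5 is placed in row 4, which forces R4C5 = 1.
Cage l is given; hence R5C1 = 4.
Column 4 already has 5, so R5C4 = 3.
Column 5 now contains 3; hence R5C5 = 5.
Row 3 already has 3, leaving R3C1 = 2.
Cage a has product 40, so R3C2 = 5.
2 is placed in row 3, so R3C3 = 4.
The two cells of cage k must have product 6, leaving R4C1 = 3.
The 4 cells of cage a must have product 40; hence R4C2 = 4.
Column 3 now contains 4, leaving R4C3 = 2.
Column 3 now contains 2, so R5C3 = 1.
3 is placed in column 1; hence R1C1 = 1.
The two cells of cage d must have product 3, which forces R1C2 = 3.
3 is placed in row 1, so R1C3 = 5.
The two cells of cage i must have product 5, leaving R2C1 = 5.
Column 2 now contains 5; hence R2C2 = 1.
Column 3 already has 5, so R2C3 = 3.
1 is placed in row 5, leaving R5C2 = 2.
Completed grid: 1 3 5 4 2 / 5 1 3 2 4 / 2 5 4 1 3 / 3 4 2 5 1 / 4 2 1 3 5.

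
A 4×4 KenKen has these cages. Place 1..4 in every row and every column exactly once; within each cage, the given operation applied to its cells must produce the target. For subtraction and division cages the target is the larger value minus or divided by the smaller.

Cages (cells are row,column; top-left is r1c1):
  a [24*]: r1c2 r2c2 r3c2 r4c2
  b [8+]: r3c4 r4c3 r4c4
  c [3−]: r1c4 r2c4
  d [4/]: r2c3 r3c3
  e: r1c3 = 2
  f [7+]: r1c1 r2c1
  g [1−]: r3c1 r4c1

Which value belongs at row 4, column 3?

Cage e is a single given cell, so r1c3 = 2.
In row 2, 2 can only go at r2c2, so r2c2 = 2.
Row 2 needs a 3, and only r2c1 is open for it.
Column 1 already has 3, leaving r1c1 = 4.
4 is placed in row 1, so r1c4 = 1.
Column 4 already has 1, leaving r2c4 = 4.
4 is placed in column 4, so r3c4 = 3.
Column 4 now contains 3; hence r4c4 = 2.
1 is placed in row 1; hence r1c2 = 3.
Row 2 now contains 4, so r2c3 = 1.
Cage g's pair has difference 1, leaving r3c1 = 2.
The two cells of cage d must have quotient 4, leaving r3c3 = 4.
Row 4 now contains 2; hence r4c1 = 1.
Row 4 already has 1, so r4c2 = 4.
The 3 cells of cage b must have sum 8, leaving r4c3 = 3.
Row 3 already has 4, so r3c2 = 1.
The full grid is 4 3 2 1 / 3 2 1 4 / 2 1 4 3 / 1 4 3 2.

3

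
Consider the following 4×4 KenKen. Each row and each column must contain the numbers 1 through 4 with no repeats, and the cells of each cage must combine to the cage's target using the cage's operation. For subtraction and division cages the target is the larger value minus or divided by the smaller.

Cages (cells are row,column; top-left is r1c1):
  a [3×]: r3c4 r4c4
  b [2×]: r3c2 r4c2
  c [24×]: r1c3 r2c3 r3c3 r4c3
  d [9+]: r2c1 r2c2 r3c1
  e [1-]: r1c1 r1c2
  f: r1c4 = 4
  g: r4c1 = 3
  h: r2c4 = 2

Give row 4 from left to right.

F is a freebie, which forces r1c4 = 4.
Cage h is a single given cell; hence r2c4 = 2.
G is a freebie, which forces r4c1 = 3.
3 is placed in row 4, which forces r4c4 = 1.
The two cells of cage b must have product 2, so r3c2 = 1.
Column 4 now contains 1, so r3c4 = 3.
Row 4 already has 1, which forces r4c2 = 2.
Row 4 now contains 2; hence r4c3 = 4.
Cage e's pair has difference 1, leaving r1c1 = 2.
2 is placed in column 2; hence r1c2 = 3.
Row 1 now contains 3, leaving r1c3 = 1.
3 is placed in column 2, so r2c2 = 4.
Column 3 already has 1, leaving r2c3 = 3.
Column 1 now contains 2, leaving r3c1 = 4.
Column 3 already has 4, so r3c3 = 2.
Row 2 already has 4, so r2c1 = 1.
Completed grid: 2 3 1 4 / 1 4 3 2 / 4 1 2 3 / 3 2 4 1.

3 2 4 1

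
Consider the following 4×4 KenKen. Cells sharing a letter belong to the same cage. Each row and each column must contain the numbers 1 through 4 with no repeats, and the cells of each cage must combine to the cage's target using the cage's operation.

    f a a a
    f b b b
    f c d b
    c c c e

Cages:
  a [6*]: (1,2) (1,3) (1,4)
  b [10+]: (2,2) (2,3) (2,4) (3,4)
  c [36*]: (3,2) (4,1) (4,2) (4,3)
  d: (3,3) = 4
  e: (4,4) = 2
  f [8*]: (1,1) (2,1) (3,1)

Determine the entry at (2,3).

Cage c needs product 36, so (3,2) = 3.
Cage d is given, so (3,3) = 4.
Cage e is a single given cell, leaving (4,4) = 2.
2 is placed in column 4, leaving (3,4) = 1.
1 is placed in column 4, which forces (1,4) = 3.
Column 4 already has 3, so (2,4) = 4.
1 is placed in row 3; hence (3,1) = 2.
Cage f has product 8, so (1,1) = 4.
Row 2 already has 4, leaving (2,1) = 1.
Row 2 already has 4, leaving (2,2) = 2.
Cage b needs sum 10; hence (2,3) = 3.
1 is placed in column 1, which forces (4,1) = 3.
3 is placed in column 3, leaving (4,3) = 1.
Column 2 now contains 2, so (1,2) = 1.
1 is placed in column 3, so (1,3) = 2.
Row 4 now contains 1, leaving (4,2) = 4.
The full grid is 4 1 2 3 / 1 2 3 4 / 2 3 4 1 / 3 4 1 2.

3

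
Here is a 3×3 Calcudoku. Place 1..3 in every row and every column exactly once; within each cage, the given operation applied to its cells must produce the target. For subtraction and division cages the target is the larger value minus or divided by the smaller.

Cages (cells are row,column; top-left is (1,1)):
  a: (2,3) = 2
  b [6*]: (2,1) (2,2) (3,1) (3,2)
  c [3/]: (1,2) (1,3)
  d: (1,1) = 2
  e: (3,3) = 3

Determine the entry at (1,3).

1

Cage d is given; hence (1,1) = 2.
Cage a is a single given cell; hence (2,3) = 2.
Cage e is given, leaving (3,3) = 3.
Cage c's pair has quotient 3, which forces (1,2) = 3.
Column 3 already has 3, leaving (1,3) = 1.
Cage b needs product 6, which forces (2,1) = 3.
Cage b needs product 6, which forces (2,2) = 1.
Row 3 already has 3; hence (3,1) = 1.
Cage b needs product 6, leaving (3,2) = 2.
The full grid is 2 3 1 / 3 1 2 / 1 2 3.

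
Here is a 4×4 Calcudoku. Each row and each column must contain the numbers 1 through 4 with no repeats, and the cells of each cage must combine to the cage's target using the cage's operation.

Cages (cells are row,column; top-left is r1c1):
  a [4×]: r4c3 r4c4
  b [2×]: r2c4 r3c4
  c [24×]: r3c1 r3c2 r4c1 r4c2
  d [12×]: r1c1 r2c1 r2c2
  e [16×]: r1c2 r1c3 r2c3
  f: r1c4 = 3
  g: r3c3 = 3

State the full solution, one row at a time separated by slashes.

1 2 4 3 / 3 4 2 1 / 4 1 3 2 / 2 3 1 4

F is a freebie, so r1c4 = 3.
Cage g is given, so r3c3 = 3.
Column 3 needs a 2, and only r2c3 is open for it.
The 3 cells of cage e must have product 16; hence r1c2 = 2.
The 3 cells of cage e must have product 16, which forces r1c3 = 4.
Row 2 already has 2, leaving r2c4 = 1.
Cage b's pair has product 2, leaving r3c4 = 2.
Column 3 now contains 4, so r4c3 = 1.
1 is placed in column 4, which forces r4c4 = 4.
4 is placed in row 1; hence r1c1 = 1.
Column 1 already has 1, so r3c1 = 4.
Row 3 now contains 4; hence r3c2 = 1.
Cage c has product 24, which forces r4c1 = 2.
Row 4 already has 4, leaving r4c2 = 3.
4 is placed in column 1, leaving r2c1 = 3.
3 is placed in column 2, which forces r2c2 = 4.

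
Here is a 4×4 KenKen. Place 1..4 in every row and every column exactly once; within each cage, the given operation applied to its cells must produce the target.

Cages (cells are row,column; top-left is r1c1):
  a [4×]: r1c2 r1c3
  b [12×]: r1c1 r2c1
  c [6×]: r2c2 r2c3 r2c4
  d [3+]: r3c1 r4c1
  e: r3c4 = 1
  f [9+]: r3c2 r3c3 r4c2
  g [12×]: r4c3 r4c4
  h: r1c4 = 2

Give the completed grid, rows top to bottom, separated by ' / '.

3 4 1 2 / 4 1 2 3 / 2 3 4 1 / 1 2 3 4

Cage h is given, which forces r1c4 = 2.
Cage e is given, so r3c4 = 1.
Column 4 already has 1, which forces r2c4 = 3.
Row 3 already has 1, which forces r3c1 = 2.
Cage d's pair has sum 3, which forces r4c1 = 1.
Column 4 already has 3; hence r4c4 = 4.
Cage b's pair has product 12, which forces r1c1 = 3.
3 is placed in row 2, which forces r2c1 = 4.
Cage f has sum 9; hence r4c2 = 2.
4 is placed in row 4, leaving r4c3 = 3.
Column 2 already has 2, which forces r2c2 = 1.
The 3 cells of cage c must have product 6, so r2c3 = 2.
The 3 cells of cage f must have sum 9, so r3c2 = 3.
3 is placed in column 3; hence r3c3 = 4.
Column 2 already has 1, which forces r1c2 = 4.
Column 3 now contains 4; hence r1c3 = 1.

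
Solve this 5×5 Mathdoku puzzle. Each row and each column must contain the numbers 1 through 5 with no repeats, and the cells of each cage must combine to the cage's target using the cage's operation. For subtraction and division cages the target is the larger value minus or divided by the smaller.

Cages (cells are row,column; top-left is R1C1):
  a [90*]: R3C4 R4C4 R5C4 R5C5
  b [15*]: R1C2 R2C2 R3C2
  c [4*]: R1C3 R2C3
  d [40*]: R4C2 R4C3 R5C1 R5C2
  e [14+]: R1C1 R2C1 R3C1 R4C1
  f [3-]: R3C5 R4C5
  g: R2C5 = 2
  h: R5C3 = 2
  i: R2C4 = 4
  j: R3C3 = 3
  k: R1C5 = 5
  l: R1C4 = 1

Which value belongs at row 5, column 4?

Cage l is a single given cell, which forces R1C4 = 1.
K is a freebie, so R1C5 = 5.
I is a freebie, so R2C4 = 4.
G is a freebie; hence R2C5 = 2.
Cage j is a single given cell, which forces R3C3 = 3.
Cage h is a single given cell, so R5C3 = 2.
Row 5 now contains 2; hence R5C4 = 5.
The 4 cells of cage a must have product 90; hence R5C5 = 3.
5 is placed in row 1, which forces R1C2 = 3.
Row 1 now contains 1, leaving R1C3 = 4.
4 is placed in row 2, so R2C3 = 1.
Column 4 now contains 5, so R3C4 = 2.
Cage d needs product 40, leaving R4C2 = 2.
The 4 cells of cage d must have product 40; hence R4C3 = 5.
The 4 cells of cage a must have product 90; hence R4C4 = 3.
4 is placed in row 1, leaving R1C1 = 2.
Cage e has sum 14; hence R2C1 = 3.
Row 2 already has 1, leaving R2C2 = 5.
Cage e needs sum 14, which forces R3C1 = 5.
Cage b needs product 15, which forces R3C2 = 1.
1 is placed in row 3, which forces R3C5 = 4.
Row 4 already has 3, which forces R4C1 = 4.
Column 5 already has 4; hence R4C5 = 1.
Column 1 already has 4, which forces R5C1 = 1.
Column 2 already has 1, leaving R5C2 = 4.
The full grid is 2 3 4 1 5 / 3 5 1 4 2 / 5 1 3 2 4 / 4 2 5 3 1 / 1 4 2 5 3.

5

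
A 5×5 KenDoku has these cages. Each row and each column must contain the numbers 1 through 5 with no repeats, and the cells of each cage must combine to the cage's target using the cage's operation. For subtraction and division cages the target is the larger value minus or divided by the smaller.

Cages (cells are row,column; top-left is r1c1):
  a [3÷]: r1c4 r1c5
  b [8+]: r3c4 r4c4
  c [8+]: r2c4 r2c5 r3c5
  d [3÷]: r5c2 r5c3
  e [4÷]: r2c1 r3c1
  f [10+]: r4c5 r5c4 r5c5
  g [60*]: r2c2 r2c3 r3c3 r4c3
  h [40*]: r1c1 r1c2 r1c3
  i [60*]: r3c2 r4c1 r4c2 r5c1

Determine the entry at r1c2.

In column 1, 3 can only go at r4c1, so r4c1 = 3.
The two cells of cage b must have sum 8, leaving r3c4 = 3.
3 is placed in row 4, which forces r4c4 = 5.
Column 4 now contains 5; hence r5c4 = 4.
Column 4 now contains 3, which forces r1c4 = 1.
The two cells of cage a must have quotient 3, so r1c5 = 3.
Column 4 already has 1, leaving r2c4 = 2.
The only place for 2 in row 3 is r3c5.
The 3 cells of cage c must have sum 8, leaving r2c5 = 4.
Cage f needs sum 10; hence r4c5 = 1.
2 is placed in column 5; hence r5c5 = 5.
Row 2 now contains 4, leaving r2c1 = 1.
Cage e needs two cells with quotient 4; hence r3c1 = 4.
Cage i needs product 60, so r3c2 = 5.
Row 3 already has 5, leaving r3c3 = 1.
Cage i has product 60, leaving r4c2 = 2.
Row 4 already has 1, which forces r4c3 = 4.
5 is placed in row 5, leaving r5c1 = 2.
Column 3 now contains 1, so r5c3 = 3.
Column 1 now contains 2, leaving r1c1 = 5.
Column 2 already has 2, leaving r1c2 = 4.
The 3 cells of cage h must have product 40, which forces r1c3 = 2.
5 is placed in column 2, so r2c2 = 3.
3 is placed in column 3, which forces r2c3 = 5.
Row 5 already has 3, which forces r5c2 = 1.
The full grid is 5 4 2 1 3 / 1 3 5 2 4 / 4 5 1 3 2 / 3 2 4 5 1 / 2 1 3 4 5.

4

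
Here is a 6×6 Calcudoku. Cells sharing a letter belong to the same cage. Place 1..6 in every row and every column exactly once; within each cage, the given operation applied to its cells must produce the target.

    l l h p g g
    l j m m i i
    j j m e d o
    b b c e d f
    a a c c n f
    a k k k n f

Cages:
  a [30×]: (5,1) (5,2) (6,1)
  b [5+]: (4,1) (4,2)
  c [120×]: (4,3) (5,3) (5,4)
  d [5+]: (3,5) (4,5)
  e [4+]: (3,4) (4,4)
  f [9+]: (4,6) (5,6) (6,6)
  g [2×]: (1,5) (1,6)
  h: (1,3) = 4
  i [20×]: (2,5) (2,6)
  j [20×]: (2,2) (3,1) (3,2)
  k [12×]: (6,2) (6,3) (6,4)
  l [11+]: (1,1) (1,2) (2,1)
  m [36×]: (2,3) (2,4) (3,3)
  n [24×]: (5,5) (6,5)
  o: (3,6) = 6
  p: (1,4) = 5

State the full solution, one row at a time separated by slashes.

6 3 4 5 1 2 / 2 1 3 6 5 4 / 4 5 2 1 3 6 / 1 4 6 3 2 5 / 3 2 5 4 6 1 / 5 6 1 2 4 3

Cage h is a single given cell; hence (1,3) = 4.
P is a freebie; hence (1,4) = 5.
Cage o is a single given cell, leaving (3,6) = 6.
Cage c has product 120; hence (5,4) = 4.
Row 5 already has 4, so (5,5) = 6.
Column 5 now contains 6, so (6,5) = 4.
Column 5 now contains 4, leaving (2,5) = 5.
Cage i needs two cells with product 20, so (2,6) = 4.
Cage c needs product 120, leaving (4,3) = 6.
6 is placed in row 5, so (5,3) = 5.
Cage m has product 36, which forces (2,4) = 6.
Cage a has product 30, leaving (6,1) = 5.
Cage j has product 20, so (3,2) = 5.
Cage f needs sum 9; hence (4,6) = 5.
The 3 cells of cage k must have product 12, leaving (6,2) = 6.
Cage l has sum 11, which forces (1,1) = 6.
The only place for 3 in row 1 is (1,2).
The 3 cells of cage l must have sum 11, leaving (2,1) = 2.
Row 2 already has 2, which forces (2,2) = 1.
Row 2 already has 2, which forces (2,3) = 3.
2 is placed in column 1, which forces (3,1) = 4.
Column 3 already has 3, leaving (3,3) = 2.
2 is placed in row 3; hence (3,5) = 3.
Column 5 already has 3; hence (4,5) = 2.
Cage a has product 30; hence (5,1) = 3.
Column 2 already has 3, leaving (5,2) = 2.
Row 5 now contains 3, which forces (5,6) = 1.
2 is placed in column 3, leaving (6,3) = 1.
1 is placed in row 6; hence (6,4) = 2.
1 is placed in column 6, which forces (6,6) = 3.
Column 5 already has 2, so (1,5) = 1.
1 is placed in column 6; hence (1,6) = 2.
Row 3 now contains 3, which forces (3,4) = 1.
3 is placed in column 1, so (4,1) = 1.
Row 4 already has 2; hence (4,2) = 4.
Cage e's pair has sum 4; hence (4,4) = 3.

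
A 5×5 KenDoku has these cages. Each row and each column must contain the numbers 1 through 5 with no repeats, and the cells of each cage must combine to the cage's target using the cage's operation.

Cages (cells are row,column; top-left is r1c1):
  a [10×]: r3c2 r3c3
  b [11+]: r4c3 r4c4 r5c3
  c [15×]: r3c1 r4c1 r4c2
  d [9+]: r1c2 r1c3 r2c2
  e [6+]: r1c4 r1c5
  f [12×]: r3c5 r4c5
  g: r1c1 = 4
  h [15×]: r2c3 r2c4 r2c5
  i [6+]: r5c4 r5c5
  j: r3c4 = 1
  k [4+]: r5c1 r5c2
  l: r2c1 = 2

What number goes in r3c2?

Cage g is a single given cell, so r1c1 = 4.
Cage l is a single given cell; hence r2c1 = 2.
Cage j is a single given cell, which forces r3c4 = 1.
Cage e's pair has sum 6; hence r1c4 = 5.
The two cells of cage e must have sum 6, which forces r1c5 = 1.
Column 4 already has 5; hence r2c4 = 3.
3 is placed in row 2, so r2c5 = 5.
Cage d has sum 9, so r2c2 = 4.
Row 2 now contains 5, leaving r2c3 = 1.
In row 3, 4 can only go at r3c5, so r3c5 = 4.
Column 5 already has 4, leaving r4c5 = 3.
Cage i's pair has sum 6; hence r5c4 = 4.
Column 5 already has 4, so r5c5 = 2.
The 3 cells of cage c must have product 15; hence r3c1 = 3.
The 3 cells of cage b must have sum 11, which forces r4c3 = 4.
Column 4 now contains 4, which forces r4c4 = 2.
3 is placed in column 1, which forces r5c1 = 1.
Row 5 now contains 1, so r5c2 = 3.
2 is placed in row 5; hence r5c3 = 5.
Column 2 already has 3; hence r1c2 = 2.
Cage d needs sum 9, so r1c3 = 3.
Cage a needs two cells with product 10, which forces r3c2 = 5.
Column 3 now contains 5; hence r3c3 = 2.
Column 1 already has 1, which forces r4c1 = 5.
Cage c needs product 15, leaving r4c2 = 1.
Filled in: 4 2 3 5 1 / 2 4 1 3 5 / 3 5 2 1 4 / 5 1 4 2 3 / 1 3 5 4 2.

5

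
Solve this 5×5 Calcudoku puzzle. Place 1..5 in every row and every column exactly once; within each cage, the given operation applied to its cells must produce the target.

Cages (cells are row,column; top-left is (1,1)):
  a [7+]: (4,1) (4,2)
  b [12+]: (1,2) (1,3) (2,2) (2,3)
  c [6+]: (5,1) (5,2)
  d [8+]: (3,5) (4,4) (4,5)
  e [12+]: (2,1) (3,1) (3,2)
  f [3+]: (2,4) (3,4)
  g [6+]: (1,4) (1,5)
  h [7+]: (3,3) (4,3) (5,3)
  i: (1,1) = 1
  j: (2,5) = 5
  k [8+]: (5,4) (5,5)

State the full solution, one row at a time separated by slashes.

1 3 5 4 2 / 4 1 3 2 5 / 3 5 2 1 4 / 5 2 4 3 1 / 2 4 1 5 3

I is a freebie; hence (1,1) = 1.
Cage j is a single given cell; hence (2,5) = 5.
5 is placed in column 5; hence (5,5) = 3.
3 is placed in row 5, leaving (5,4) = 5.
In row 5, 1 can only go at (5,3), so (5,3) = 1.
The only place for 1 in row 4 is (4,5).
Cage d has sum 8, which forces (3,5) = 4.
Cage d has sum 8, which forces (4,4) = 3.
The two cells of cage g must have sum 6; hence (1,4) = 4.
Column 5 now contains 4, leaving (1,5) = 2.
Cage e needs sum 12, leaving (2,1) = 4.
Row 3 already has 4, which forces (3,3) = 2.
Row 3 now contains 2, so (3,4) = 1.
Cage h has sum 7, so (4,3) = 4.
4 is placed in column 1; hence (5,1) = 2.
Row 5 already has 2, leaving (5,2) = 4.
The 4 cells of cage b must have sum 12, so (1,2) = 3.
Cage b has sum 12, leaving (1,3) = 5.
Cage b needs sum 12, which forces (2,2) = 1.
2 is placed in column 3, so (2,3) = 3.
Column 4 already has 1, leaving (2,4) = 2.
Column 2 already has 3; hence (3,2) = 5.
Column 1 now contains 2, leaving (4,1) = 5.
Cage a's pair has sum 7, which forces (4,2) = 2.
Row 3 already has 5, so (3,1) = 3.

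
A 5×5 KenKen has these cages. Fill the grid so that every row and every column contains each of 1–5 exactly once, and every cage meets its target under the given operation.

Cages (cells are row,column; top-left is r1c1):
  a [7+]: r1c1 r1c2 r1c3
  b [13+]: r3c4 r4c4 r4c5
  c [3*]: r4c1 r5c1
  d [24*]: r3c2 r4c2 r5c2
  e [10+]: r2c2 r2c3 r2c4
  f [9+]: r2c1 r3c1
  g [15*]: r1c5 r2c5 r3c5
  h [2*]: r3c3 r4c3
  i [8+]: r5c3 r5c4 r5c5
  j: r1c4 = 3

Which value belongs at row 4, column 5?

Cage j is a single given cell, leaving r1c4 = 3.
3 is placed in column 4; hence r4c4 = 5.
Row 4 now contains 5, so r4c5 = 4.
Column 4 now contains 5; hence r3c4 = 4.
The two cells of cage f must have sum 9, leaving r2c1 = 4.
Row 3 now contains 4, which forces r3c1 = 5.
Cage d needs product 24, so r5c2 = 4.
Cage a needs sum 7, so r1c3 = 4.
Cage e has sum 10, so r2c4 = 2.
Column 4 already has 2; hence r5c4 = 1.
The two cells of cage c must have product 3; hence r4c1 = 1.
1 is placed in row 4, leaving r4c3 = 2.
Row 5 now contains 1, which forces r5c1 = 3.
2 is placed in column 3, which forces r5c3 = 5.
Row 5 already has 5; hence r5c5 = 2.
1 is placed in column 1, leaving r1c1 = 2.
Cage a needs sum 7; hence r1c2 = 1.
Row 1 now contains 1; hence r1c5 = 5.
Cage e has sum 10, leaving r2c2 = 5.
5 is placed in column 3, so r2c3 = 3.
Row 2 now contains 3, leaving r2c5 = 1.
Cage d needs product 24, which forces r3c2 = 2.
2 is placed in column 3, leaving r3c3 = 1.
Column 5 now contains 1; hence r3c5 = 3.
Row 4 already has 2, so r4c2 = 3.
Completed grid: 2 1 4 3 5 / 4 5 3 2 1 / 5 2 1 4 3 / 1 3 2 5 4 / 3 4 5 1 2.

4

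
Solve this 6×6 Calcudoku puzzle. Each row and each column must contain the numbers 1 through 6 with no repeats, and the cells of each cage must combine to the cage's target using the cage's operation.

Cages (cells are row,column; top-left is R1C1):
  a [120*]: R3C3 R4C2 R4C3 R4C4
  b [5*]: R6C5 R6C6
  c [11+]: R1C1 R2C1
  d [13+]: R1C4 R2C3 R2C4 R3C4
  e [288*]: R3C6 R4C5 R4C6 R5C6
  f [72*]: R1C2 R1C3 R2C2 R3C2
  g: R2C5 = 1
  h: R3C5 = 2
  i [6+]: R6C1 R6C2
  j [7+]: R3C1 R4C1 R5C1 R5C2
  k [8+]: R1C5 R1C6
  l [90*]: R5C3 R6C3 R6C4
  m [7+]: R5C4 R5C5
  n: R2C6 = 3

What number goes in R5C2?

1

Cage g is a single given cell; hence R2C5 = 1.
N is a freebie; hence R2C6 = 3.
H is a freebie; hence R3C5 = 2.
Cage j needs sum 7, which forces R5C2 = 1.
Column 5 already has 1; hence R6C5 = 5.
5 is placed in row 6, which forces R6C6 = 1.
Cage e needs product 288, leaving R4C5 = 6.
The 3 cells of cage l must have product 90, so R5C3 = 5.
Column 5 now contains 6, leaving R1C5 = 3.
Cage k needs two cells with sum 8, leaving R1C6 = 5.
Column 5 already has 3, which forces R5C5 = 4.
5 is placed in row 1, which forces R1C1 = 6.
Row 1 now contains 6, leaving R1C2 = 4.
Cage c needs two cells with sum 11; hence R2C1 = 5.
Cage f has product 72, so R3C2 = 3.
Row 5 now contains 4, so R5C4 = 3.
Column 2 already has 4, so R6C2 = 2.
3 is placed in column 4, which forces R6C4 = 6.
The 4 cells of cage f must have product 72, which forces R1C3 = 1.
1 is placed in row 1; hence R1C4 = 2.
2 is placed in column 2, which forces R2C2 = 6.
Row 2 now contains 6; hence R2C3 = 2.
Column 4 now contains 2, so R2C4 = 4.
Row 3 already has 3, so R3C1 = 1.
Row 3 already has 1, so R3C4 = 5.
Cage j has sum 7; hence R4C1 = 3.
2 is placed in column 2, so R4C2 = 5.
Row 4 already has 3, which forces R4C3 = 4.
4 is placed in column 4, so R4C4 = 1.
Row 4 already has 4; hence R4C6 = 2.
3 is placed in row 5; hence R5C1 = 2.
Column 6 already has 2, so R5C6 = 6.
2 is placed in row 6, which forces R6C1 = 4.
Row 6 now contains 6, so R6C3 = 3.
Column 3 already has 4; hence R3C3 = 6.
6 is placed in column 6, so R3C6 = 4.
Completed grid: 6 4 1 2 3 5 / 5 6 2 4 1 3 / 1 3 6 5 2 4 / 3 5 4 1 6 2 / 2 1 5 3 4 6 / 4 2 3 6 5 1.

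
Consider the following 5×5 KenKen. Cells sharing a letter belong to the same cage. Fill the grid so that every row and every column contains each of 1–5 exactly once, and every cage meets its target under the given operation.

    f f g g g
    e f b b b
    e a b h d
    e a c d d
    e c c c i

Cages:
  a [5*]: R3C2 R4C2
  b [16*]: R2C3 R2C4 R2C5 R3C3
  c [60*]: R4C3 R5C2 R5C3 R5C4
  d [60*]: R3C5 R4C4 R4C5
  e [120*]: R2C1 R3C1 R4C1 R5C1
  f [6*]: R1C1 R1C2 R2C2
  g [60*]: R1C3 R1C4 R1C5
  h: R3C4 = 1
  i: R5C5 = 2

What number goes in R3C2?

The 4 cells of cage b must have product 16; hence R3C3 = 2.
Cage h is a single given cell, which forces R3C4 = 1.
Cage i is a single given cell; hence R5C5 = 2.
The 4 cells of cage b must have product 16, which forces R2C4 = 2.
Row 3 now contains 1; hence R3C2 = 5.
Cage a needs two cells with product 5, so R4C2 = 1.
The 3 cells of cage f must have product 6; hence R1C1 = 1.
Cage f has product 6, so R1C2 = 2.
1 is placed in column 2, which forces R2C2 = 3.
Cage e has product 120, leaving R4C1 = 2.
Column 2 now contains 3; hence R5C2 = 4.
Cage c needs product 60, leaving R5C3 = 1.
Column 3 now contains 1, which forces R2C3 = 4.
Cage b has product 16; hence R2C5 = 1.
Row 2 already has 4, which forces R2C1 = 5.
Cage e needs product 120, leaving R3C1 = 4.
4 is placed in row 3; hence R3C5 = 3.
Cage e needs product 120, leaving R5C1 = 3.
Row 5 now contains 3; hence R5C4 = 5.
The 4 cells of cage c must have product 60, so R4C3 = 3.
Cage d needs product 60, so R4C4 = 4.
Cage d needs product 60; hence R4C5 = 5.
3 is placed in column 3; hence R1C3 = 5.
4 is placed in column 4; hence R1C4 = 3.
Column 5 already has 5, leaving R1C5 = 4.
Filled in: 1 2 5 3 4 / 5 3 4 2 1 / 4 5 2 1 3 / 2 1 3 4 5 / 3 4 1 5 2.

5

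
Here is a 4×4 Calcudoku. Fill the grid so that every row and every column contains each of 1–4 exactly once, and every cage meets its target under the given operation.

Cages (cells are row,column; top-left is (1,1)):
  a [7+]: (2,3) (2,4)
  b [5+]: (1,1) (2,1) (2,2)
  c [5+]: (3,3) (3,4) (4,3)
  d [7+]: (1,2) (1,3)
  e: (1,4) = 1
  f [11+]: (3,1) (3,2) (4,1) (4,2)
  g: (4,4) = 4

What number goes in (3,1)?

4

Cage e is a single given cell, leaving (1,4) = 1.
Column 4 now contains 1, leaving (3,4) = 2.
Cage g is a single given cell, leaving (4,4) = 4.
Row 1 now contains 1; hence (1,1) = 2.
Cage b needs sum 5, which forces (2,1) = 1.
Cage b has sum 5, leaving (2,2) = 2.
The two cells of cage a must have sum 7, leaving (2,3) = 4.
Column 4 now contains 4, so (2,4) = 3.
Cage c has sum 5, so (3,3) = 1.
1 is placed in column 1; hence (4,1) = 3.
Row 4 now contains 3; hence (4,2) = 1.
Cage c needs sum 5; hence (4,3) = 2.
Cage d's pair has sum 7; hence (1,2) = 4.
Column 3 now contains 4; hence (1,3) = 3.
Column 1 now contains 3, leaving (3,1) = 4.
Cage f needs sum 11, so (3,2) = 3.
Completed grid: 2 4 3 1 / 1 2 4 3 / 4 3 1 2 / 3 1 2 4.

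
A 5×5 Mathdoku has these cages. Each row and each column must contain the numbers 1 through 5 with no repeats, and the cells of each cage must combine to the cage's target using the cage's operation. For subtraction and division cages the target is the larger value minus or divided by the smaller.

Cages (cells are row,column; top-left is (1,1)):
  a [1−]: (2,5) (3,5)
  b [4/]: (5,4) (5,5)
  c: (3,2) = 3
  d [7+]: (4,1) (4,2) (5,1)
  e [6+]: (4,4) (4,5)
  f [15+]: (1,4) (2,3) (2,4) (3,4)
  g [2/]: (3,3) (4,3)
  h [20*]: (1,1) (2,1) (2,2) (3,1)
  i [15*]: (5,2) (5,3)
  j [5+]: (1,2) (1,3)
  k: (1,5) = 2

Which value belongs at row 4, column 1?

K is a freebie; hence (1,5) = 2.
Cage c is given, which forces (3,2) = 3.
3 is placed in column 2, so (5,2) = 5.
5 is placed in row 5, leaving (5,3) = 3.
The only place for 3 in row 1 is (1,4).
Cage f needs sum 15, leaving (2,3) = 5.
The 4 cells of cage f must have sum 15, leaving (2,4) = 2.
Cage f needs sum 15, so (3,4) = 5.
Row 3 now contains 5; hence (3,5) = 4.
Column 4 now contains 5, so (4,4) = 1.
Row 4 now contains 1, leaving (4,5) = 5.
Column 4 now contains 1, which forces (5,4) = 4.
Column 5 now contains 4, which forces (5,5) = 1.
The 4 cells of cage h must have product 20; hence (1,1) = 5.
The 4 cells of cage h must have product 20, so (2,1) = 4.
Row 2 now contains 2; hence (2,2) = 1.
Column 5 now contains 4, leaving (2,5) = 3.
Cage h has product 20; hence (3,1) = 1.
1 is placed in row 3, which forces (3,3) = 2.
Cage d has sum 7, which forces (4,1) = 3.
Cage d has sum 7, so (4,2) = 2.
2 is placed in column 3; hence (4,3) = 4.
Row 5 now contains 1, leaving (5,1) = 2.
Column 2 already has 1, leaving (1,2) = 4.
4 is placed in column 3; hence (1,3) = 1.
Filled in: 5 4 1 3 2 / 4 1 5 2 3 / 1 3 2 5 4 / 3 2 4 1 5 / 2 5 3 4 1.

3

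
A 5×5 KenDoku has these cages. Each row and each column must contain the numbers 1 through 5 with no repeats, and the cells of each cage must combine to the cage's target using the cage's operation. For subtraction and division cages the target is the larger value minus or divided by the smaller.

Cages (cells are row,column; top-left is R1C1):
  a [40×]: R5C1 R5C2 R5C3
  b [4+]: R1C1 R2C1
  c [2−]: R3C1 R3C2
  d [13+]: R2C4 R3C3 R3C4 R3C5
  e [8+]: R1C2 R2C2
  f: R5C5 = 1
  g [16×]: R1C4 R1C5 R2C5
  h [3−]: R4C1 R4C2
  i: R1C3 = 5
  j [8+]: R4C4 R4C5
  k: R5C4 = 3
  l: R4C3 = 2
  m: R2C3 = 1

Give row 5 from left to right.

Cage i is a single given cell, so R1C3 = 5.
Cage m is given, so R2C3 = 1.
Cage l is given, which forces R4C3 = 2.
Column 3 already has 2, leaving R5C3 = 4.
K is a freebie, so R5C4 = 3.
Cage f is a single given cell, leaving R5C5 = 1.
The two cells of cage b must have sum 4, leaving R1C1 = 1.
5 is placed in row 1; hence R1C2 = 3.
Cage g has product 16; hence R1C4 = 2.
1 is placed in column 5; hence R1C5 = 4.
Row 2 already has 1, so R2C1 = 3.
The two cells of cage e must have sum 8, which forces R2C2 = 5.
Row 2 now contains 5, so R2C4 = 4.
The 3 cells of cage g must have product 16, leaving R2C5 = 2.
Column 3 now contains 4, which forces R3C3 = 3.
2 is placed in column 4, so R3C4 = 1.
4 is placed in column 5, leaving R3C5 = 5.
Column 1 already has 1, so R4C1 = 4.
4 is placed in row 4, which forces R4C2 = 1.
Column 4 already has 3, so R4C4 = 5.
Cage j needs two cells with sum 8, which forces R4C5 = 3.
5 is placed in column 2, so R5C2 = 2.
Column 1 already has 4, so R3C1 = 2.
Column 2 already has 2, leaving R3C2 = 4.
2 is placed in row 5; hence R5C1 = 5.
The full grid is 1 3 5 2 4 / 3 5 1 4 2 / 2 4 3 1 5 / 4 1 2 5 3 / 5 2 4 3 1.

5 2 4 3 1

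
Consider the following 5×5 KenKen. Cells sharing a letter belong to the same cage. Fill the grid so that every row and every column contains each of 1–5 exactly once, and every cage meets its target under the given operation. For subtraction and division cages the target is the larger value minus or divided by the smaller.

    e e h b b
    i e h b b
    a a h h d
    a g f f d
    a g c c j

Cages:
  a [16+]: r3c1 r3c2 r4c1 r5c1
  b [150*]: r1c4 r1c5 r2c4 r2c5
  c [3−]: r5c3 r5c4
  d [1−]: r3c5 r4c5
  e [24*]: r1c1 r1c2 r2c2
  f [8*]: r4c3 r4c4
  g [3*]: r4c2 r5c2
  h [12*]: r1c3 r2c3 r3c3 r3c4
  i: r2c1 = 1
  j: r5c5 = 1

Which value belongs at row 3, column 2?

Cage i is a single given cell, leaving r2c1 = 1.
J is a freebie, which forces r5c5 = 1.
Cage g's pair has product 3; hence r4c2 = 1.
Row 5 already has 1, so r5c2 = 3.
Cage e needs product 24; hence r1c1 = 3.
The 4 cells of cage a must have sum 16, leaving r3c2 = 5.
Row 1 needs a 1, and only r1c3 is open for it.
The only place for 4 in row 1 is r1c2.
Column 2 now contains 4, leaving r2c2 = 2.
The 4 cells of cage h must have product 12, which forces r3c4 = 1.
Row 2 needs a 4, and only r2c3 is open for it.
4 is placed in column 3, so r3c3 = 3.
4 is placed in column 3, so r4c3 = 2.
Cage f needs two cells with product 8, leaving r4c4 = 4.
Column 3 already has 2, so r5c3 = 5.
5 is placed in row 5; hence r5c4 = 2.
2 is placed in column 4, so r1c4 = 5.
The 4 cells of cage b must have product 150, leaving r1c5 = 2.
The 4 cells of cage b must have product 150, which forces r2c4 = 3.
Cage b has product 150; hence r2c5 = 5.
The 4 cells of cage a must have sum 16, which forces r3c1 = 2.
2 is placed in column 5, leaving r3c5 = 4.
Row 4 already has 4, leaving r4c1 = 5.
5 is placed in column 5, which forces r4c5 = 3.
2 is placed in row 5, which forces r5c1 = 4.
The full grid is 3 4 1 5 2 / 1 2 4 3 5 / 2 5 3 1 4 / 5 1 2 4 3 / 4 3 5 2 1.

5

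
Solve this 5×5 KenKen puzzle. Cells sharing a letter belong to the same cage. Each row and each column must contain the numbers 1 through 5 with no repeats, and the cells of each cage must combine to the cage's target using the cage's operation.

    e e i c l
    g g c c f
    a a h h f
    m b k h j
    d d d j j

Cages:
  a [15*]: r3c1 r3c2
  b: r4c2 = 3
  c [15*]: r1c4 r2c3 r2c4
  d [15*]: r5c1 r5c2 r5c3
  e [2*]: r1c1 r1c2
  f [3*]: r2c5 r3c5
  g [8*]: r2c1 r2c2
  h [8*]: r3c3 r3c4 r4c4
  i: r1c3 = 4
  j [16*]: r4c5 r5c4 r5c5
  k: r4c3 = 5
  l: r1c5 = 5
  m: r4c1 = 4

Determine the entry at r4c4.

I is a freebie, leaving r1c3 = 4.
L is a freebie, leaving r1c5 = 5.
Cage m is a single given cell, so r4c1 = 4.
B is a freebie, so r4c2 = 3.
K is a freebie, which forces r4c3 = 5.
4 is placed in row 4; hence r4c5 = 2.
Column 1 now contains 4, which forces r2c1 = 2.
Cage g needs two cells with product 8, leaving r2c2 = 4.
The 3 cells of cage c must have product 15, which forces r2c4 = 5.
Cage a needs two cells with product 15, so r3c1 = 3.
Column 2 now contains 3, which forces r3c2 = 5.
The 3 cells of cage h must have product 8, which forces r3c3 = 2.
Cage h needs product 8, so r3c4 = 4.
3 is placed in row 3, so r3c5 = 1.
Row 4 already has 2, which forces r4c4 = 1.
Column 2 already has 5, so r5c2 = 1.
Row 5 already has 1, so r5c3 = 3.
The 3 cells of cage j must have product 16; hence r5c4 = 2.
Cage j needs product 16, leaving r5c5 = 4.
Column 1 already has 2, so r1c1 = 1.
1 is placed in column 2, so r1c2 = 2.
Column 4 now contains 1, leaving r1c4 = 3.
3 is placed in column 3, so r2c3 = 1.
Column 5 now contains 1, which forces r2c5 = 3.
Row 5 already has 1, leaving r5c1 = 5.
The full grid is 1 2 4 3 5 / 2 4 1 5 3 / 3 5 2 4 1 / 4 3 5 1 2 / 5 1 3 2 4.

1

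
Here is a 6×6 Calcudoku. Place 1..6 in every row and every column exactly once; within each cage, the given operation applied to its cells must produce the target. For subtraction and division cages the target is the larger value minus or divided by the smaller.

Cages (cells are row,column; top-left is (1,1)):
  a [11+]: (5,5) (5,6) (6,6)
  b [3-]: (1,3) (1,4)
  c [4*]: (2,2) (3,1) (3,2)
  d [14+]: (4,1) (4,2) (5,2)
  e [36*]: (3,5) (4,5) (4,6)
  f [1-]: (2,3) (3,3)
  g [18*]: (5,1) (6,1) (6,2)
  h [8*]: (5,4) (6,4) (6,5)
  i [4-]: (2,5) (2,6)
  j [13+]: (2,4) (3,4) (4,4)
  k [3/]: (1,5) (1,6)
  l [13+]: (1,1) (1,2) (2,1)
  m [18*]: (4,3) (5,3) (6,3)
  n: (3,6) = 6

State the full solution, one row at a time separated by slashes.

Cage n is given, so (3,6) = 6.
Row 4 needs a 1, and only (4,3) is open for it.
Row 6 needs a 5, and only (6,6) is open for it.
Column 6 needs a 4, and only (5,6) is open for it.
Cage a has sum 11, so (5,5) = 2.
Column 5 now contains 2, so (3,5) = 3.
Row 5 now contains 2; hence (5,4) = 1.
Cage h needs product 8, which forces (6,4) = 2.
Cage h has product 8, leaving (6,5) = 4.
Cage j has sum 13, so (3,4) = 4.
Column 5 now contains 4, leaving (4,5) = 6.
The 3 cells of cage e must have product 36, so (4,6) = 2.
Column 5 now contains 6; hence (1,5) = 1.
2 is placed in column 6, so (1,6) = 3.
Cage c needs product 4, which forces (2,2) = 2.
Cage j has sum 13, which forces (2,4) = 6.
Column 5 now contains 6, which forces (2,5) = 5.
2 is placed in column 6, leaving (2,6) = 1.
The 3 cells of cage c must have product 4, so (3,1) = 2.
4 is placed in row 3, which forces (3,2) = 1.
2 is placed in row 3, so (3,3) = 5.
6 is placed in row 4, so (4,4) = 3.
Cage b needs two cells with difference 3, which forces (1,3) = 2.
Column 4 already has 6; hence (1,4) = 5.
The two cells of cage f must have difference 1, which forces (2,3) = 4.
Row 4 now contains 3, so (4,1) = 5.
The 3 cells of cage d must have sum 14, so (4,2) = 4.
Cage d has sum 14; hence (5,2) = 5.
Cage g needs product 18, which forces (6,1) = 1.
Cage l has sum 13; hence (1,1) = 4.
Column 2 now contains 4, so (1,2) = 6.
Row 2 now contains 4; hence (2,1) = 3.
Column 1 already has 3, leaving (5,1) = 6.
Row 5 now contains 6, which forces (5,3) = 3.
6 is placed in column 2, so (6,2) = 3.
Column 3 now contains 3, so (6,3) = 6.

4 6 2 5 1 3 / 3 2 4 6 5 1 / 2 1 5 4 3 6 / 5 4 1 3 6 2 / 6 5 3 1 2 4 / 1 3 6 2 4 5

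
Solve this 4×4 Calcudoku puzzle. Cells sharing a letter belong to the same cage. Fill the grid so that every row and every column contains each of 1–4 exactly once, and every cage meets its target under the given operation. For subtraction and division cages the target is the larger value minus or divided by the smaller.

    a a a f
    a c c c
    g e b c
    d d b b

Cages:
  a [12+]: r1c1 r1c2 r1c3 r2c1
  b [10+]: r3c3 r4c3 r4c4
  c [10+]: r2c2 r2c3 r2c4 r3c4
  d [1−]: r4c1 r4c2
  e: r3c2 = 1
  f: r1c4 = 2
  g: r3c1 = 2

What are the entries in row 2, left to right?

Cage f is a single given cell, which forces r1c4 = 2.
G is a freebie, leaving r3c1 = 2.
E is a freebie, which forces r3c2 = 1.
Cage a needs sum 12, so r2c1 = 4.
Cage c needs sum 10, so r3c4 = 4.
4 is placed in column 4, which forces r4c4 = 3.
3 is placed in column 4, leaving r2c4 = 1.
Row 3 already has 4, which forces r3c3 = 3.
Row 4 already has 3, leaving r4c1 = 1.
Cage d needs two cells with difference 1, which forces r4c2 = 2.
Cage b has sum 10, so r4c3 = 4.
1 is placed in column 1, which forces r1c1 = 3.
Cage a has sum 12, leaving r1c2 = 4.
4 is placed in column 3, so r1c3 = 1.
2 is placed in column 2, which forces r2c2 = 3.
3 is placed in column 3, leaving r2c3 = 2.
The full grid is 3 4 1 2 / 4 3 2 1 / 2 1 3 4 / 1 2 4 3.

4 3 2 1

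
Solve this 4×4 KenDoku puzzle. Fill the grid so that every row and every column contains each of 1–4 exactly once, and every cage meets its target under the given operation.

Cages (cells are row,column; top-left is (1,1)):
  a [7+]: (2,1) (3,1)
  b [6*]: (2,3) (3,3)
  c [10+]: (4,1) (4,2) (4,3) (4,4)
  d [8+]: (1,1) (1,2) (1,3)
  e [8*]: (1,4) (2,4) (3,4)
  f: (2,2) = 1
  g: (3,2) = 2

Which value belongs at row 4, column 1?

2

Cage f is given, so (2,2) = 1.
G is a freebie; hence (3,2) = 2.
Row 3 already has 2, leaving (3,3) = 3.
The two cells of cage a must have sum 7, so (2,1) = 3.
Column 3 already has 3; hence (2,3) = 2.
Row 2 already has 2, leaving (2,4) = 4.
Row 3 now contains 3, leaving (3,1) = 4.
4 is placed in column 4; hence (3,4) = 1.
4 is placed in column 1; hence (1,1) = 1.
The 3 cells of cage d must have sum 8; hence (1,2) = 3.
Cage d needs sum 8, so (1,3) = 4.
Column 4 now contains 1; hence (1,4) = 2.
Column 1 already has 1, which forces (4,1) = 2.
Column 2 now contains 3, which forces (4,2) = 4.
Column 3 already has 4; hence (4,3) = 1.
Column 4 now contains 2, leaving (4,4) = 3.
Completed grid: 1 3 4 2 / 3 1 2 4 / 4 2 3 1 / 2 4 1 3.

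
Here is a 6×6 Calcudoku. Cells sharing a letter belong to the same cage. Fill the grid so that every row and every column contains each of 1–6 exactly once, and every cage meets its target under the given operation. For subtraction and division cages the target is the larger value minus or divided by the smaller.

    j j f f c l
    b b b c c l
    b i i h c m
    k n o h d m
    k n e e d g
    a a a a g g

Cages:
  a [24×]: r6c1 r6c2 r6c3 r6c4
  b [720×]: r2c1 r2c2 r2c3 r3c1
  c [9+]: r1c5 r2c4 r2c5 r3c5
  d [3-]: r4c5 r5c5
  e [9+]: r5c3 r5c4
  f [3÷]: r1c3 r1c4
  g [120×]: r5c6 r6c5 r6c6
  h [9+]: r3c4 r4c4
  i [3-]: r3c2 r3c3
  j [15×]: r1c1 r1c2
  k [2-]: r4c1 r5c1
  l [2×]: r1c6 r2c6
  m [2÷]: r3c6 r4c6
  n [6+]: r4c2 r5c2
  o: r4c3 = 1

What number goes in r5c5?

5

Cage b needs product 720, so r3c1 = 6.
Cage o is given, which forces r4c3 = 1.
In row 1, 4 can only go at r1c5, so r1c5 = 4.
Row 2 needs a 3, and only r2c5 is open for it.
Cage c has sum 9, so r2c4 = 1.
Row 2 already has 1, which forces r2c6 = 2.
Cage c needs sum 9, so r3c5 = 1.
2 is placed in column 6, so r1c6 = 1.
Cage m's pair has quotient 2; hence r3c6 = 3.
Cage m needs two cells with quotient 2, leaving r4c6 = 6.
The 3 cells of cage g must have product 120, which forces r6c5 = 6.
Row 3 needs a 4, and only r3c4 is open for it.
Column 4 now contains 4, so r4c4 = 5.
5 is placed in row 4, which forces r4c5 = 2.
Column 5 now contains 2, leaving r5c5 = 5.
Row 5 already has 5; hence r5c6 = 4.
Column 6 already has 4, leaving r6c6 = 5.
2 is placed in row 4, leaving r4c2 = 4.
Cage n's pair has sum 6; hence r5c2 = 2.
Column 2 now contains 2, which forces r3c2 = 5.
The two cells of cage i must have difference 3, which forces r3c3 = 2.
4 is placed in row 4, so r4c1 = 3.
Row 5 already has 2; hence r5c1 = 1.
Column 1 already has 3, leaving r1c1 = 5.
Column 2 already has 5, which forces r1c2 = 3.
2 is placed in column 3; hence r1c3 = 6.
The two cells of cage f must have quotient 3, so r1c4 = 2.
Column 1 now contains 5, so r2c1 = 4.
Column 2 already has 5, leaving r2c2 = 6.
Row 2 now contains 4, which forces r2c3 = 5.
Column 3 now contains 6, which forces r5c3 = 3.
3 is placed in row 5, so r5c4 = 6.
4 is placed in column 1, leaving r6c1 = 2.
Cage a needs product 24, leaving r6c2 = 1.
Column 3 now contains 3, which forces r6c3 = 4.
2 is placed in column 4; hence r6c4 = 3.
Filled in: 5 3 6 2 4 1 / 4 6 5 1 3 2 / 6 5 2 4 1 3 / 3 4 1 5 2 6 / 1 2 3 6 5 4 / 2 1 4 3 6 5.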